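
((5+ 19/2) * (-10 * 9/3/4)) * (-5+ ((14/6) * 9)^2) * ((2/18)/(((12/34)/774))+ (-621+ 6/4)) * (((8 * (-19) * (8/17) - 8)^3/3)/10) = -298794849270.06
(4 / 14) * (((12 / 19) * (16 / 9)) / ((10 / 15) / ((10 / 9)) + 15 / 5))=320 / 3591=0.09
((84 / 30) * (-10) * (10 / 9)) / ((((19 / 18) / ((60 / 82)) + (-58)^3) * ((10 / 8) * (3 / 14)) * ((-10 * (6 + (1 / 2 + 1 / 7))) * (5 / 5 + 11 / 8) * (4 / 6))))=-351232 / 62056863889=-0.00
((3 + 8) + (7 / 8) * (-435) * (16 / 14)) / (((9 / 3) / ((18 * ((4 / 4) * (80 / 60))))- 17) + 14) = 3392 / 23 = 147.48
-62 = -62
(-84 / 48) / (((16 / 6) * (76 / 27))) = -567 / 2432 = -0.23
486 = 486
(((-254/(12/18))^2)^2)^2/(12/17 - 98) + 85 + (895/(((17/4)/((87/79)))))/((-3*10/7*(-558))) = -2828322592919429267599802981/619748838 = -4563659372152673995.98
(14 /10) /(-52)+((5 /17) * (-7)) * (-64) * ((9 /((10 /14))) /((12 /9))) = 5503561 /4420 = 1245.15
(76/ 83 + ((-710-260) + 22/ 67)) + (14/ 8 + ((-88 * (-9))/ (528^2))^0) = -21487837/ 22244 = -966.01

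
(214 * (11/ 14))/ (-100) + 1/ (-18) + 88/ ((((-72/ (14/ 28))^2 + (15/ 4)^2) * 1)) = -402690727/ 232400700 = -1.73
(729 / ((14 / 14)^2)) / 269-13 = -2768 / 269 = -10.29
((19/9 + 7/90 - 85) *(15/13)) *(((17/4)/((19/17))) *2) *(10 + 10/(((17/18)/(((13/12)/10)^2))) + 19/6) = -6870615127/711360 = -9658.42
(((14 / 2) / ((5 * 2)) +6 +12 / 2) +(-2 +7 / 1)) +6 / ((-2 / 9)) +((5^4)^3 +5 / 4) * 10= 2441406253.20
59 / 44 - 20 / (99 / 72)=-581 / 44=-13.20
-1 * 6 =-6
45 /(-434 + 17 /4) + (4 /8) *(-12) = -1166 /191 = -6.10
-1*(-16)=16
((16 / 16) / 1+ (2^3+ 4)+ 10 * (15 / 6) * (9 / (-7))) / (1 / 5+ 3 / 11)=-40.49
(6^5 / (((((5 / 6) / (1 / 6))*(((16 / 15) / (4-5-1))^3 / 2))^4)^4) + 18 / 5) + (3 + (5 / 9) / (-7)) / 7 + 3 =995119491226534848292203520696534654537529038229959 / 23447581845645915998023156543345278320640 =42440175612.88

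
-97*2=-194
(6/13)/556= 3/3614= 0.00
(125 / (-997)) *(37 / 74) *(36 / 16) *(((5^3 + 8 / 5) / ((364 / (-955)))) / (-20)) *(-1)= 27203175 / 11613056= 2.34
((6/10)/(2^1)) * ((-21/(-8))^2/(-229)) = -1323/146560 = -0.01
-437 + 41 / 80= -34919 / 80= -436.49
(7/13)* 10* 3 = 16.15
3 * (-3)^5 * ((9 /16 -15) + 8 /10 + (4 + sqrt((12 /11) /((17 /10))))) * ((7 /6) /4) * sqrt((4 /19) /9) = -567 * sqrt(106590) /7106 + 437157 * sqrt(19) /6080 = 287.36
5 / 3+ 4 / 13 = 77 / 39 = 1.97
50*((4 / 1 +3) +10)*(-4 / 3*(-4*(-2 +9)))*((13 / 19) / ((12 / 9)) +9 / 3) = 111484.21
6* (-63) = -378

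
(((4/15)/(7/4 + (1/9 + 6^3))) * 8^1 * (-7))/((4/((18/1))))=-0.31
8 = 8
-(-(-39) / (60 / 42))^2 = -74529 / 100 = -745.29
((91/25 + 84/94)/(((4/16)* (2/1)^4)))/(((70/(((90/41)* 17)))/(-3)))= -349299/192700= -1.81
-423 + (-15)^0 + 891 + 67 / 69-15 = 31393 / 69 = 454.97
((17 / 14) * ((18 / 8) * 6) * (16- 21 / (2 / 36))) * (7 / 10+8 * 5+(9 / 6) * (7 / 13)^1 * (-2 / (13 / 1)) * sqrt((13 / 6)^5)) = -33813153 / 140+9231 * sqrt(78) / 16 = -236427.15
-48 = -48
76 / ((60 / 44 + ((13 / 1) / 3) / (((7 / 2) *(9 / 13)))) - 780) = -158004 / 1615067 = -0.10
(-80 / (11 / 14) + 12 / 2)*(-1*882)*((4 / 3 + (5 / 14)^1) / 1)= 1571514 / 11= 142864.91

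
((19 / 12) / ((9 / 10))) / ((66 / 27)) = 95 / 132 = 0.72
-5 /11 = -0.45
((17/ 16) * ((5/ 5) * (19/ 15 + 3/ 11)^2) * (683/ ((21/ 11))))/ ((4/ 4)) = 187273819/ 207900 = 900.79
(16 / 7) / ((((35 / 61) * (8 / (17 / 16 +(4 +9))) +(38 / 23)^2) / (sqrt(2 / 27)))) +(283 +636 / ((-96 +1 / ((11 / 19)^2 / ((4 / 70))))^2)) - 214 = 645380 * sqrt(6) / 7766087 +2844004019484 / 41176120561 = 69.27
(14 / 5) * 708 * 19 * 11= 2071608 / 5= 414321.60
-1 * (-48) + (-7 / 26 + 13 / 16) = 48.54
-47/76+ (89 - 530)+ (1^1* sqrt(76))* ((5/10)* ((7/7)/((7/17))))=-33563/76+ 17* sqrt(19)/7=-431.03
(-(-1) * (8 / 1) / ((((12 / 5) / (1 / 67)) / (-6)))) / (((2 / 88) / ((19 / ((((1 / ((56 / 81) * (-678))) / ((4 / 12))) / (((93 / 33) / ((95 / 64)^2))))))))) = 25712132096 / 515565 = 49871.76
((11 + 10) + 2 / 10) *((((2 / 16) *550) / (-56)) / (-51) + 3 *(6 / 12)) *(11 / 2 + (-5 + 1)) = 922783 / 19040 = 48.47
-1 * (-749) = 749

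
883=883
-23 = -23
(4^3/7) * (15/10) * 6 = 576/7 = 82.29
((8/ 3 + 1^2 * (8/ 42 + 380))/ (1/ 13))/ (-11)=-452.47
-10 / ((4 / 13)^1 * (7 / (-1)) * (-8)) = -65 / 112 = -0.58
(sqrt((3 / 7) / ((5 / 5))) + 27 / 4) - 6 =sqrt(21) / 7 + 3 / 4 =1.40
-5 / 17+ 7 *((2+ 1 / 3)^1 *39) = 10824 / 17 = 636.71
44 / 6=22 / 3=7.33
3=3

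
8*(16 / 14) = 64 / 7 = 9.14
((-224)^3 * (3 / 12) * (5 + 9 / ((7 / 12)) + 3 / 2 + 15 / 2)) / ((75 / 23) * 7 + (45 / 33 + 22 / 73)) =-109085892608 / 32309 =-3376331.44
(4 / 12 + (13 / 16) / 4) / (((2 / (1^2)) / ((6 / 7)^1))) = 103 / 448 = 0.23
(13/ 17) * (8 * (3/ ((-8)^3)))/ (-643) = 39/ 699584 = 0.00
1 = 1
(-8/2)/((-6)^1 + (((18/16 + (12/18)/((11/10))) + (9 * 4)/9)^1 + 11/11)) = -1056/193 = -5.47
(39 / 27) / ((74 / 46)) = 299 / 333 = 0.90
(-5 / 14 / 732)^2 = 25 / 105021504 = 0.00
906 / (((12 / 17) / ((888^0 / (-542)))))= -2567 / 1084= -2.37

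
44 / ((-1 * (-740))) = 11 / 185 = 0.06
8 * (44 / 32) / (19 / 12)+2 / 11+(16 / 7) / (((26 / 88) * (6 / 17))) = 1657426 / 57057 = 29.05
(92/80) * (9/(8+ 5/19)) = 3933/3140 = 1.25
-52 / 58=-26 / 29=-0.90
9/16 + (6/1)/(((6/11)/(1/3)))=203/48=4.23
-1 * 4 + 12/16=-13/4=-3.25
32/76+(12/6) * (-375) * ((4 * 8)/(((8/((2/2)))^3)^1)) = -7061/152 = -46.45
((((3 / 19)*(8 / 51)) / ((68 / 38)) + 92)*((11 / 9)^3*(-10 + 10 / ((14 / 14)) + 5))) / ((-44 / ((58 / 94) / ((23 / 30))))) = -388797200 / 25305129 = -15.36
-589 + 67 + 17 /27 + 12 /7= -98215 /189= -519.66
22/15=1.47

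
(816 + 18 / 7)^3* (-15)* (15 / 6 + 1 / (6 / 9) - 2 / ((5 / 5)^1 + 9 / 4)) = -124167461220000 / 4459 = -27846481547.43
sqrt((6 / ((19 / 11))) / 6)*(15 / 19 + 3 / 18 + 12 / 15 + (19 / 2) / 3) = 3.75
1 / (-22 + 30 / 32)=-16 / 337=-0.05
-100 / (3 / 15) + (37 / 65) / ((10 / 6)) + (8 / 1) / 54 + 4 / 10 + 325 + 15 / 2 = -2924011 / 17550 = -166.61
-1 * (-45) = 45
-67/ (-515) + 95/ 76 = 2843/ 2060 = 1.38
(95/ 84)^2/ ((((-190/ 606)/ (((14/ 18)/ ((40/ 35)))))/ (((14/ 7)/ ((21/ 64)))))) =-9595/ 567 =-16.92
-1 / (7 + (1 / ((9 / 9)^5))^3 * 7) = -1 / 14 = -0.07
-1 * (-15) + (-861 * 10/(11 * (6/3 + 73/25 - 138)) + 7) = 340128/12199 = 27.88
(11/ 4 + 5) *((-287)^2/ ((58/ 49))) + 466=125226623/ 232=539769.93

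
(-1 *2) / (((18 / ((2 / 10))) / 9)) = -1 / 5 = -0.20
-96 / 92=-24 / 23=-1.04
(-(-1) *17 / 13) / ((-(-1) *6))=17 / 78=0.22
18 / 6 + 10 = 13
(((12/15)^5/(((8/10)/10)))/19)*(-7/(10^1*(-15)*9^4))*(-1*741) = -23296/20503125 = -0.00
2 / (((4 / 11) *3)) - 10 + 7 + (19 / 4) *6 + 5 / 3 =29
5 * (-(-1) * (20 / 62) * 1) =50 / 31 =1.61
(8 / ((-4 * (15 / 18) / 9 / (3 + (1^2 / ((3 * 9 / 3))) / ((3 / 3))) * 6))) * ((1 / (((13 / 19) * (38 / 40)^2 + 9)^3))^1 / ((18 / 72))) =-2867200000 / 56933326423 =-0.05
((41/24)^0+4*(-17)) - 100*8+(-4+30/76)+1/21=-694705/798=-870.56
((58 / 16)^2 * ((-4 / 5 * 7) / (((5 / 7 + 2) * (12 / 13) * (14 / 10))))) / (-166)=76531 / 605568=0.13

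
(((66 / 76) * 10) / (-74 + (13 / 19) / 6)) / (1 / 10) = -9900 / 8423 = -1.18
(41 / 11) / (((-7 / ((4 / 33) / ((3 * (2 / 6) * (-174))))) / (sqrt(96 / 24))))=164 / 221067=0.00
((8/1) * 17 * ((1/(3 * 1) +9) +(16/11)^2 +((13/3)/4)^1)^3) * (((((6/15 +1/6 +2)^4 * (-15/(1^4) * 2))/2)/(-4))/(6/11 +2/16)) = 245946398104651741/3784968000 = 64979782.68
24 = 24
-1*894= -894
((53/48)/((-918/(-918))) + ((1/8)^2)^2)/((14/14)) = 13571/12288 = 1.10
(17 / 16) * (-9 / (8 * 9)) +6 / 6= 111 / 128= 0.87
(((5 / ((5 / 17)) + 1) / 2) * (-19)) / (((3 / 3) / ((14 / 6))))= -399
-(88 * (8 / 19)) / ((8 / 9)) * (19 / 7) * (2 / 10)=-792 / 35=-22.63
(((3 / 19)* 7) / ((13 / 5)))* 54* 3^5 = 1377810 / 247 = 5578.18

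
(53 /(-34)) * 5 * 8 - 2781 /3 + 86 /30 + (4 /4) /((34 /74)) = -984.31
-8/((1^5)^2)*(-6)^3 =1728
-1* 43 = -43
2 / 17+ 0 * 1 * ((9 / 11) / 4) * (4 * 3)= 2 / 17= 0.12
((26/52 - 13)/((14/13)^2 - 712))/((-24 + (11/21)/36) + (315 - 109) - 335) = -0.00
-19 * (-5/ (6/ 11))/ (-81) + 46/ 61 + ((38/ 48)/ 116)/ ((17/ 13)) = -325256005/ 233847648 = -1.39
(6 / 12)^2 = 1 / 4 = 0.25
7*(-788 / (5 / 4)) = -4412.80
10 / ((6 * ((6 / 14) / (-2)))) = -70 / 9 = -7.78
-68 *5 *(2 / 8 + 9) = -3145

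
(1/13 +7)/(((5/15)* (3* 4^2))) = 23/52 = 0.44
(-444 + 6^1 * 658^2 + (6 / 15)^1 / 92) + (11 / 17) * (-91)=10155369187 / 3910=2597281.12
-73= -73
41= 41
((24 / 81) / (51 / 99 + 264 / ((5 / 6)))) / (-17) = -0.00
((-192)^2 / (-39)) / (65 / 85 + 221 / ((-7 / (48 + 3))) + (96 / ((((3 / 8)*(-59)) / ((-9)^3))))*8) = -21568512 / 540691463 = -0.04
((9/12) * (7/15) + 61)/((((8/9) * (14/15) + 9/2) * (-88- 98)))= -11043/178436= -0.06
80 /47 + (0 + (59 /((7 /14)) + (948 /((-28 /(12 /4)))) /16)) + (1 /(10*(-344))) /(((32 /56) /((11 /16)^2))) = 131368092537 /1158922240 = 113.35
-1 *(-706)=706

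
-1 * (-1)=1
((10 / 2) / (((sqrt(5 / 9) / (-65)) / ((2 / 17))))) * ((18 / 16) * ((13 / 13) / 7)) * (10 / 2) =-8775 * sqrt(5) / 476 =-41.22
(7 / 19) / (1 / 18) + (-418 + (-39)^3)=-1134877 / 19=-59730.37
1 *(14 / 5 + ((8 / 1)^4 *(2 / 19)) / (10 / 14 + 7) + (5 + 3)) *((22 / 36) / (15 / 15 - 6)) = -940841 / 115425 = -8.15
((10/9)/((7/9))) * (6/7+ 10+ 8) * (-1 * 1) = -1320/49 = -26.94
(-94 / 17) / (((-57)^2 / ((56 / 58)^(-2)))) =-39527 / 21651336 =-0.00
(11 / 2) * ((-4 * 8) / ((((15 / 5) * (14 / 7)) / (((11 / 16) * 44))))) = -2662 / 3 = -887.33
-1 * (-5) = 5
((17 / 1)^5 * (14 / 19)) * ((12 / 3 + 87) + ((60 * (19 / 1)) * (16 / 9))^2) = 734834305347562 / 171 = 4297276639459.43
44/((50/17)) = 374/25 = 14.96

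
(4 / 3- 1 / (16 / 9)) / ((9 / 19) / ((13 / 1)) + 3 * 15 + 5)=9139 / 593232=0.02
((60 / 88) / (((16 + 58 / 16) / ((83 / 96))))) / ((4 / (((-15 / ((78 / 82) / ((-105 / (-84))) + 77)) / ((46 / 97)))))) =-123784125 / 40524317504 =-0.00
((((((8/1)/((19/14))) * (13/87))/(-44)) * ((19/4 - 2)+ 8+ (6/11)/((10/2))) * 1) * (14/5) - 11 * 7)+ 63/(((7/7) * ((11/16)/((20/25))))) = -21499331/5000325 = -4.30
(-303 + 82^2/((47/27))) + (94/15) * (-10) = 3497.06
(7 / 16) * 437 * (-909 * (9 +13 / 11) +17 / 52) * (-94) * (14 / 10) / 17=5327767737719 / 388960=13697469.50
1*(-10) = -10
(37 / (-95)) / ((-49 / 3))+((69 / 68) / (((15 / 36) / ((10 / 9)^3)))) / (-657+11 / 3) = 0.02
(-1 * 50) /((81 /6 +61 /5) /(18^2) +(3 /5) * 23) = -162000 /44969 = -3.60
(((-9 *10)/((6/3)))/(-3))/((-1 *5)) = -3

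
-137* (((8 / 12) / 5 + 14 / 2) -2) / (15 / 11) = -116039 / 225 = -515.73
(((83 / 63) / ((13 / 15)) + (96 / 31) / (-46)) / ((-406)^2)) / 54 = 282791 / 1732598778456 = 0.00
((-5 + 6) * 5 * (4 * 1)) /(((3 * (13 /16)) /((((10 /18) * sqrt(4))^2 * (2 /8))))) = 2.53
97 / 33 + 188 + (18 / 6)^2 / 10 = 63307 / 330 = 191.84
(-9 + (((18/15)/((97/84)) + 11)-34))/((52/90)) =-67572/1261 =-53.59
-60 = -60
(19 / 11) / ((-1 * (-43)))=19 / 473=0.04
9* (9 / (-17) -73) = -11250 / 17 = -661.76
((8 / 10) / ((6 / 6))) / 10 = 2 / 25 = 0.08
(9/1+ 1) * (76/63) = 12.06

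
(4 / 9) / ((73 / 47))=188 / 657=0.29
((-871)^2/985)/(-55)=-758641/54175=-14.00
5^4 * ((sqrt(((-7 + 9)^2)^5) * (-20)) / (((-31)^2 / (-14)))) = 5600000 / 961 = 5827.26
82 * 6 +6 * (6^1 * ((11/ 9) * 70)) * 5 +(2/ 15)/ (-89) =21215818/ 1335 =15892.00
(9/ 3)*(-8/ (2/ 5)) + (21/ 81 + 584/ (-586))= -480493/ 7911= -60.74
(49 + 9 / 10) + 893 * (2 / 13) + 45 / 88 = 1074193 / 5720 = 187.80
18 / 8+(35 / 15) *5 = 167 / 12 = 13.92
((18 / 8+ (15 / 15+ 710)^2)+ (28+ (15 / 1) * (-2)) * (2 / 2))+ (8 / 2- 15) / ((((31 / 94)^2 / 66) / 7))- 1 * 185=1762894337 / 3844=458609.35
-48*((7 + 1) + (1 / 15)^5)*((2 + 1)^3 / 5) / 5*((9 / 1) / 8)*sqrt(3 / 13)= -36450006*sqrt(39) / 1015625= -224.13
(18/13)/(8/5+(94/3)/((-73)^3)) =52517295/60683597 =0.87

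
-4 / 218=-2 / 109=-0.02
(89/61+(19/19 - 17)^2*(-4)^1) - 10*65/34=-1080200/1037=-1041.66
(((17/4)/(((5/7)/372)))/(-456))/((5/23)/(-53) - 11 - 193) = 0.02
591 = 591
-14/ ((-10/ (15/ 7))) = 3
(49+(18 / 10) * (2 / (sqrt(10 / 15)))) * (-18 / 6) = -147-27 * sqrt(6) / 5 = -160.23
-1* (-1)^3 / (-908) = -1 / 908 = -0.00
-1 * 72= -72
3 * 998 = 2994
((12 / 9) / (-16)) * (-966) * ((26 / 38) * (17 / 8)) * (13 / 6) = 462553 / 1824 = 253.59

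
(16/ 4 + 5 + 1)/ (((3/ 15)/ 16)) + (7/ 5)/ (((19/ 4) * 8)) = 152007/ 190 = 800.04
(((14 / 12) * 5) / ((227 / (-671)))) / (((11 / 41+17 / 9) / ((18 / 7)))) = -20.55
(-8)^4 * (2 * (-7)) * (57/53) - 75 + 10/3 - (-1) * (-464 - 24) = -9894811/159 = -62231.52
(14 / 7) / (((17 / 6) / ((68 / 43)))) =48 / 43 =1.12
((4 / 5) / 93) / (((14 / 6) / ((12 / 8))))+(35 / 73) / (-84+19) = -1901 / 1029665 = -0.00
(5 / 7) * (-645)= -3225 / 7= -460.71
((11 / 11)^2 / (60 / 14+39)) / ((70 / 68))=34 / 1515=0.02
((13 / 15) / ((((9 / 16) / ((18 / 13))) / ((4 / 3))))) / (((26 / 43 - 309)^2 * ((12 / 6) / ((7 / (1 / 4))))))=3313408 / 7913435445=0.00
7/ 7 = 1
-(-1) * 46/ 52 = 23/ 26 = 0.88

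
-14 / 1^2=-14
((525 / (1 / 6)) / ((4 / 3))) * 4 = 9450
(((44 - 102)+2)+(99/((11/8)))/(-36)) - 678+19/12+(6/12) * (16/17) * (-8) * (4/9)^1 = -450487/612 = -736.09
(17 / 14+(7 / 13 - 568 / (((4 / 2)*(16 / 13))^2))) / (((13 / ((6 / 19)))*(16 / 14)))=-3214479 / 1644032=-1.96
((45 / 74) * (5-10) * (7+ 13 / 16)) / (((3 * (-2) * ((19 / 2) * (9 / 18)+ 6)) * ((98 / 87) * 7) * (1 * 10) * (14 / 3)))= 489375 / 488958848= 0.00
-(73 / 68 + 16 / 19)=-1.92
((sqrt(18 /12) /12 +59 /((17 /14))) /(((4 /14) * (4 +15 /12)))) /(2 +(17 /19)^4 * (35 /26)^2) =22024249 * sqrt(6) /2506564953 +145536237392 /14203868067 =10.27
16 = 16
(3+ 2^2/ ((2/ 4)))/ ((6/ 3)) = 11/ 2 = 5.50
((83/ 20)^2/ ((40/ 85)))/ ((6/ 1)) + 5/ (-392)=5726537/ 940800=6.09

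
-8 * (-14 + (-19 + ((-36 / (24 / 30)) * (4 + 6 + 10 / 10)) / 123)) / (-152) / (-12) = 253 / 1558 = 0.16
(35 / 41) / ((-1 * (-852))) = 35 / 34932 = 0.00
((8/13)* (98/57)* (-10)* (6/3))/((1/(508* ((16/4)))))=-31861760/741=-42998.33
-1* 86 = -86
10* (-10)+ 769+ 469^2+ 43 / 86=441261 / 2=220630.50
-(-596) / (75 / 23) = 13708 / 75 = 182.77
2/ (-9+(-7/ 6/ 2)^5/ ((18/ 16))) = -559872/ 2536231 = -0.22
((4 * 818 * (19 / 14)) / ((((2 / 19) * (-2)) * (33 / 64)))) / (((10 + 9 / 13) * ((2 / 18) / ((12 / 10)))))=-2211191424 / 53515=-41319.10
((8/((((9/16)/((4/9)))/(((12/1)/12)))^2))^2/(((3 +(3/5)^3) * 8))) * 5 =41943040000/8652390921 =4.85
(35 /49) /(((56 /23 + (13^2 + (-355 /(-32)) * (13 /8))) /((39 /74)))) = 191360 /96309409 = 0.00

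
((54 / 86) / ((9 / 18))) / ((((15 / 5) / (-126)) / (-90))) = 204120 / 43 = 4746.98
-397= -397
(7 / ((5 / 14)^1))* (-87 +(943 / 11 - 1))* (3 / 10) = -147 / 11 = -13.36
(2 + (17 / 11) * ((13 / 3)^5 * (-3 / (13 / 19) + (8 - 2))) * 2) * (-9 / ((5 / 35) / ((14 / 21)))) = -95190200 / 297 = -320505.72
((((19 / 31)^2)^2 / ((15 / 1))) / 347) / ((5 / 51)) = 2215457 / 8011544675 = 0.00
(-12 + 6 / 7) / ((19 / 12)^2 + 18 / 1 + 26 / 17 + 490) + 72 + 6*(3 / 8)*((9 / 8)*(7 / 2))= 45394549209 / 561552320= 80.84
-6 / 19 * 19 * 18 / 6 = -18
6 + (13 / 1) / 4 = 37 / 4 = 9.25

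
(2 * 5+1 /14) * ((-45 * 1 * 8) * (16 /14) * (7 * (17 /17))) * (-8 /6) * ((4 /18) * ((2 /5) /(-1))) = -24064 /7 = -3437.71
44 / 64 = 11 / 16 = 0.69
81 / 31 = 2.61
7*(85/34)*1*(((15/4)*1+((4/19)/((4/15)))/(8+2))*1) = 67.01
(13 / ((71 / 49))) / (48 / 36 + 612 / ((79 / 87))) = 21567 / 1623344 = 0.01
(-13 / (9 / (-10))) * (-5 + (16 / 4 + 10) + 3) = 520 / 3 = 173.33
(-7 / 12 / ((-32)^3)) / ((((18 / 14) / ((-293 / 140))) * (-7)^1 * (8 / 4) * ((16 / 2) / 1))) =293 / 1132462080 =0.00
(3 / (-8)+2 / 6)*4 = -1 / 6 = -0.17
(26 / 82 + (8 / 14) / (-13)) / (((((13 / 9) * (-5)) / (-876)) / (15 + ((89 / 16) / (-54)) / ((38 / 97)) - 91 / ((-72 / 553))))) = 23641.67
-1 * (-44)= 44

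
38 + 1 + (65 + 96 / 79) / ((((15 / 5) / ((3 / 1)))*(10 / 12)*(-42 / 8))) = 65987 / 2765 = 23.87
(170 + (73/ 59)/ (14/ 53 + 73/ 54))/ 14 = 23298838/ 1910125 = 12.20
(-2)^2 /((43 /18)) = 72 /43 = 1.67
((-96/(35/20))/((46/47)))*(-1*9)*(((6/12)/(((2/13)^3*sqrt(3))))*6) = 22303944*sqrt(3)/161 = 239947.60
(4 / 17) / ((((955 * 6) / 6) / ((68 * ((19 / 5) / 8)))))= 38 / 4775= 0.01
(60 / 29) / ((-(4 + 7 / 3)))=-0.33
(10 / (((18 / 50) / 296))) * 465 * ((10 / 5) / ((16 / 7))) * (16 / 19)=160580000 / 57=2817192.98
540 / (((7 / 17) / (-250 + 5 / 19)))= -43559100 / 133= -327512.03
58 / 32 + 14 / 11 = 543 / 176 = 3.09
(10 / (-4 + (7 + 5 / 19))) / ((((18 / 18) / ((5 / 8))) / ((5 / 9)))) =2375 / 2232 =1.06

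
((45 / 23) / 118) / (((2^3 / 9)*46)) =405 / 998752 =0.00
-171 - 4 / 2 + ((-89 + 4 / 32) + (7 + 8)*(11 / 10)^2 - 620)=-34549 / 40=-863.72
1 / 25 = 0.04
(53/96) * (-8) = -53/12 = -4.42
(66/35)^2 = 4356/1225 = 3.56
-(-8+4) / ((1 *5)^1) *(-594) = -2376 / 5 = -475.20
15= 15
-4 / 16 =-1 / 4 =-0.25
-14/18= -7/9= -0.78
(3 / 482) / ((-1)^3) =-3 / 482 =-0.01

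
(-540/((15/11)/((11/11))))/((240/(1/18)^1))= -11/120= -0.09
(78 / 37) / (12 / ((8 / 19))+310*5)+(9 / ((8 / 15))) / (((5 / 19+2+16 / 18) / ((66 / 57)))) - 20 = -45133967 / 3270652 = -13.80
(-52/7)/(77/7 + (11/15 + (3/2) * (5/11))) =-17160/28679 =-0.60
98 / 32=49 / 16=3.06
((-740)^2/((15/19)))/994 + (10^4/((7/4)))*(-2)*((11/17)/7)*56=-211690360/3621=-58461.85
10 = 10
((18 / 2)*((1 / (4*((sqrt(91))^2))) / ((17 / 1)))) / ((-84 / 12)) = -0.00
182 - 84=98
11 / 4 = 2.75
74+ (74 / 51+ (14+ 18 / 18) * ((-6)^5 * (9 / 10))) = -5349928 / 51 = -104900.55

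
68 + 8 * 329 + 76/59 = 159376/59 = 2701.29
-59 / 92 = -0.64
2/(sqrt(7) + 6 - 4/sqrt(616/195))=0.31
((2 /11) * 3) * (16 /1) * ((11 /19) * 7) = 672 /19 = 35.37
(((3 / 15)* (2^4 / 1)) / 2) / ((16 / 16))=1.60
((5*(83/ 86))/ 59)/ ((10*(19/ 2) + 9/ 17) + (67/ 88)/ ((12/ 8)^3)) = 2095335/ 2453111558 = 0.00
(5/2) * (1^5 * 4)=10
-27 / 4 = -6.75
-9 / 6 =-3 / 2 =-1.50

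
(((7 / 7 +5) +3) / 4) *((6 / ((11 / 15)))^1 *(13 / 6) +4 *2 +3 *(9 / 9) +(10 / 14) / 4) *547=43829469 / 1232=35575.87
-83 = -83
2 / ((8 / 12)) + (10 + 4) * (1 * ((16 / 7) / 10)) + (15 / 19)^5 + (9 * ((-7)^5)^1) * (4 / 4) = -1872630259241 / 12380495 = -151256.49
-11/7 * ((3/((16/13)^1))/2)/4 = -429/896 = -0.48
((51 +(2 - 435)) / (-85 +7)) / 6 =191 / 234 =0.82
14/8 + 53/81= 779/324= 2.40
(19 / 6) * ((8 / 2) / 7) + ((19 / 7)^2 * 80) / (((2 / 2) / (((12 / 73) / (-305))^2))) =26375343202 / 14574468615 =1.81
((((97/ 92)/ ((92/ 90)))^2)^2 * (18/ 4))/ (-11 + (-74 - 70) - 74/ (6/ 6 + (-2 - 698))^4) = -779988508988562774887855625/ 23738486873638143552514859008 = -0.03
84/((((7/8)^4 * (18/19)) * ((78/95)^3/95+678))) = 6338813440000/28412747126379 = 0.22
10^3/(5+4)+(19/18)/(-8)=5327/48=110.98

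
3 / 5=0.60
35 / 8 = 4.38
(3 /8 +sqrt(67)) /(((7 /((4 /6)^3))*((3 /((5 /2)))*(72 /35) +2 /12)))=50 /8301 +400*sqrt(67) /24903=0.14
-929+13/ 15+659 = -269.13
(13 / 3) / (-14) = -13 / 42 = -0.31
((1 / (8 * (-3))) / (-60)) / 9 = 0.00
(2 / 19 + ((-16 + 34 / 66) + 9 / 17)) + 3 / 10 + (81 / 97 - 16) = -307231481 / 10339230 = -29.72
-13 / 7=-1.86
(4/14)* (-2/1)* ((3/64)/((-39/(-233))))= -233/1456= -0.16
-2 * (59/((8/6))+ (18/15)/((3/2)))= -901/10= -90.10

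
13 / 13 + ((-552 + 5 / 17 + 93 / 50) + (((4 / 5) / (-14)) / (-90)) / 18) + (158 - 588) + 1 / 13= -3066164939 / 3132675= -978.77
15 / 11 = 1.36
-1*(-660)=660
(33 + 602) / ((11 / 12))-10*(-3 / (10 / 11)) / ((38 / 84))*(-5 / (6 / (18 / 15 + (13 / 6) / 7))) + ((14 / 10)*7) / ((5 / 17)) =6628269 / 10450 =634.28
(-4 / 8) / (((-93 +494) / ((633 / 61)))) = -633 / 48922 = -0.01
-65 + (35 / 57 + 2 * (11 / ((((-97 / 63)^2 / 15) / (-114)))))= -8545416490 / 536313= -15933.64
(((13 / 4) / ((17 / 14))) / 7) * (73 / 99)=0.28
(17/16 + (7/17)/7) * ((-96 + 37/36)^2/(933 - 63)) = 713063221/61337088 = 11.63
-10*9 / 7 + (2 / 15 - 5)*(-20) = 84.48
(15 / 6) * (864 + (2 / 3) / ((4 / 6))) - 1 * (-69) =2231.50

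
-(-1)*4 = 4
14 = 14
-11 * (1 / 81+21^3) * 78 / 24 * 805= -43176298165 / 162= -266520359.04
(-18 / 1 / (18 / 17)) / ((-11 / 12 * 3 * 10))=34 / 55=0.62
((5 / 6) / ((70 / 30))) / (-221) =-5 / 3094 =-0.00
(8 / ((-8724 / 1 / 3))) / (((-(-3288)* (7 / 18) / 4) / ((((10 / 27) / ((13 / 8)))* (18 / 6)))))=-160 / 27190527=-0.00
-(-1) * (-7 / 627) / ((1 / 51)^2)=-6069 / 209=-29.04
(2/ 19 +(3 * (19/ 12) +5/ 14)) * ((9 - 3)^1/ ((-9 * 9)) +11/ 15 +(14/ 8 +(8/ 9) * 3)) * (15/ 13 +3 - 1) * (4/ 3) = 111.26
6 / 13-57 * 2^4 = -11850 / 13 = -911.54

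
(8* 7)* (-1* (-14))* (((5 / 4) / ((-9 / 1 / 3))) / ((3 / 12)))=-3920 / 3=-1306.67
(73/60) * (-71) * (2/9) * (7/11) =-36281/2970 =-12.22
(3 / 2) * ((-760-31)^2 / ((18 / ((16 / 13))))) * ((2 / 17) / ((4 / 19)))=23775878 / 663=35861.05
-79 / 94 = -0.84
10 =10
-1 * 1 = -1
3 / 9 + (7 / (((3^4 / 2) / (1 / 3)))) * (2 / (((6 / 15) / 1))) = 151 / 243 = 0.62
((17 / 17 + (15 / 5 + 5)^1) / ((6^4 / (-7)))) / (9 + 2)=-7 / 1584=-0.00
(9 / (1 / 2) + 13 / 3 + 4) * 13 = 1027 / 3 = 342.33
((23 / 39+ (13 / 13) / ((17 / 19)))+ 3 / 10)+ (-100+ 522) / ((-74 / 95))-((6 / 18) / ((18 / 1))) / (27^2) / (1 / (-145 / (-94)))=-81659236743403 / 151291017540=-539.75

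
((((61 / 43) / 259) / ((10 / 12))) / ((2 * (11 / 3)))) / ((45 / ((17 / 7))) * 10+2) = 9333 / 1950311440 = 0.00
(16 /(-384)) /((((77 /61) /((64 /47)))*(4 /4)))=-488 /10857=-0.04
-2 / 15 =-0.13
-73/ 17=-4.29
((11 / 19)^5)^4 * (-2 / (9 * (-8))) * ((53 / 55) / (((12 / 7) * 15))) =0.00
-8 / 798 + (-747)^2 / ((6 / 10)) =371075981 / 399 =930014.99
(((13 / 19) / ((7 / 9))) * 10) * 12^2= 168480 / 133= 1266.77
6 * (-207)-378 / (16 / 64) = -2754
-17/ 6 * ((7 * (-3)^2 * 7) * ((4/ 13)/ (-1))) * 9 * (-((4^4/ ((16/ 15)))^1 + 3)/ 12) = -1821771/ 26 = -70068.12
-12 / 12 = -1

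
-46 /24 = -23 /12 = -1.92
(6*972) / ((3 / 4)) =7776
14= 14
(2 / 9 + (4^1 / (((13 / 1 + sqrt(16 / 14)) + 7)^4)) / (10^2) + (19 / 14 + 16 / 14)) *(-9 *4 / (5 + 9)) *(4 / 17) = -83078716015463 / 50440644243400 + 22113 *sqrt(14) / 2522032212170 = -1.65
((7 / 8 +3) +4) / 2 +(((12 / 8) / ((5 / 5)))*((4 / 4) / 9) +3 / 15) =1033 / 240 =4.30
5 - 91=-86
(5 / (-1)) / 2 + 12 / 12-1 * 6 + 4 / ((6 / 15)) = 5 / 2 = 2.50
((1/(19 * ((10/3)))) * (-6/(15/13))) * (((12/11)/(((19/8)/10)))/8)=-0.05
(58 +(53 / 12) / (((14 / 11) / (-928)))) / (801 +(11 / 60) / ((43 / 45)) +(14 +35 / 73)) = -833843960 / 215072949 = -3.88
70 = 70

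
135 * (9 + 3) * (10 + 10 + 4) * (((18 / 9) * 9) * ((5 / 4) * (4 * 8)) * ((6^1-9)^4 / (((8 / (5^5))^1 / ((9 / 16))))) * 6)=2989355625000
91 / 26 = 7 / 2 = 3.50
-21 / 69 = -7 / 23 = -0.30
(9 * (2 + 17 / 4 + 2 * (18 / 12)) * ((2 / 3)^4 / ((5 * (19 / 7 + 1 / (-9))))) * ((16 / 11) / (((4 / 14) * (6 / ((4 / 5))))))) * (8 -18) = -58016 / 6765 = -8.58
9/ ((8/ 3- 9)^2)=81/ 361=0.22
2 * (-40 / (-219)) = 80 / 219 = 0.37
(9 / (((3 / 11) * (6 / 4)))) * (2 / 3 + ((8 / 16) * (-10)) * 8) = -2596 / 3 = -865.33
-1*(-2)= 2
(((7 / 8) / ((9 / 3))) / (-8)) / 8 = -7 / 1536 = -0.00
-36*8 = -288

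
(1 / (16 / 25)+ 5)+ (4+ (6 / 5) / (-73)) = 61589 / 5840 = 10.55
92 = 92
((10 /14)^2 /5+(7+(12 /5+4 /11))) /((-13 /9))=-239292 /35035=-6.83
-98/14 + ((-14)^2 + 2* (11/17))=3235/17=190.29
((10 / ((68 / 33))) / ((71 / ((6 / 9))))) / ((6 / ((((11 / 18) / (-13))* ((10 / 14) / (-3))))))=3025 / 35587188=0.00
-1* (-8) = 8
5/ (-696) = -5/ 696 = -0.01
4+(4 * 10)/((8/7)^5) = 100419/4096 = 24.52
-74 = -74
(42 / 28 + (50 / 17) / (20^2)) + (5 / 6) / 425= 3079 / 2040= 1.51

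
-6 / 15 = -2 / 5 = -0.40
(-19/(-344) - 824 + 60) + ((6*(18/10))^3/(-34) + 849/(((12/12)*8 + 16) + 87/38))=-187119461189/243423000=-768.70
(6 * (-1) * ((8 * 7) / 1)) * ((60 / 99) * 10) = -22400 / 11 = -2036.36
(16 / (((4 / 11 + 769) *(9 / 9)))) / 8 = 22 / 8463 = 0.00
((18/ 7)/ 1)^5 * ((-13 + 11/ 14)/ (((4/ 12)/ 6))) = -2908045152/ 117649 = -24717.98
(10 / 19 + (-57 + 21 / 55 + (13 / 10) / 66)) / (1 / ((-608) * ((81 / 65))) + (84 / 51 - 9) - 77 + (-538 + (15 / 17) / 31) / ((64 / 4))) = 16008080328 / 33681468755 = 0.48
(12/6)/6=0.33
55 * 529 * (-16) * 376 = -175035520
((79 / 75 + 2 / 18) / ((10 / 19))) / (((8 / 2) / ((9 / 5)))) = 2489 / 2500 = 1.00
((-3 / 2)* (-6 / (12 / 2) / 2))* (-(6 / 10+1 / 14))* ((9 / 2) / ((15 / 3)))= -1269 / 2800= -0.45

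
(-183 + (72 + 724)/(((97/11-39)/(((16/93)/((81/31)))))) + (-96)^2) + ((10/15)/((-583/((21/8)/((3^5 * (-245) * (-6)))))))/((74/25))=1320208226319953/146182007664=9031.26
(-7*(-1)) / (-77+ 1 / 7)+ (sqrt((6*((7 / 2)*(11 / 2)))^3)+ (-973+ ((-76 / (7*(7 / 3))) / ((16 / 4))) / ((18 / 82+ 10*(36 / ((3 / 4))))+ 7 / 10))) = -18803422331 / 19323346+ 231*sqrt(462) / 4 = 268.20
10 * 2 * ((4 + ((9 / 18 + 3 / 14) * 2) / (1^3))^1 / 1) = 760 / 7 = 108.57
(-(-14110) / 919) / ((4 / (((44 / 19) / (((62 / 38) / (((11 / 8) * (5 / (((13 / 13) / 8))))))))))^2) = 5164612750 / 883159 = 5847.89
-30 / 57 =-10 / 19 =-0.53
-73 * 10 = -730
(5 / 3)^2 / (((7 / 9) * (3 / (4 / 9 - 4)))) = -4.23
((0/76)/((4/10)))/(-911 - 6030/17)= 0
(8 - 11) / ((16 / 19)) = -57 / 16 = -3.56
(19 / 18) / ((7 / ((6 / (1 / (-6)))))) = -38 / 7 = -5.43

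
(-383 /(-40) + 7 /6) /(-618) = -1289 /74160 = -0.02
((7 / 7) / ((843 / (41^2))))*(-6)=-3362 / 281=-11.96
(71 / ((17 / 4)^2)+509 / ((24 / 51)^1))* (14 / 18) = 17568635 / 20808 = 844.32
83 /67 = 1.24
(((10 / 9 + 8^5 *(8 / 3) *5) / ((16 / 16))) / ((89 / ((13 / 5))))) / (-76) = -5111821 / 30438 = -167.94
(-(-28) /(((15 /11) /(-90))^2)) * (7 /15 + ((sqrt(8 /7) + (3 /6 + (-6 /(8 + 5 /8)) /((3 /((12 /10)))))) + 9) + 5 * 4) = 34848 * sqrt(14) + 83283816 /23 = 3751424.75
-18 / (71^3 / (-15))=270 / 357911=0.00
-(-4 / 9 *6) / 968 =1 / 363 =0.00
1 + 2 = 3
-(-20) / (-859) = -20 / 859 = -0.02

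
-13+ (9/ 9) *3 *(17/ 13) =-118/ 13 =-9.08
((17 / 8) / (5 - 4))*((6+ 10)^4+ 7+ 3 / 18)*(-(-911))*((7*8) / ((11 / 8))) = 170531259724 / 33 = 5167613931.03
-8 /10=-4 /5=-0.80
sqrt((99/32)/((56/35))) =3 * sqrt(55)/16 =1.39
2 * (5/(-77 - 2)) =-0.13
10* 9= 90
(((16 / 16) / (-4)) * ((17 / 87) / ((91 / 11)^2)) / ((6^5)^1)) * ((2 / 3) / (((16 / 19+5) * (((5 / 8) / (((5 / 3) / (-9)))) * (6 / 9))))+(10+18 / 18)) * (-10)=337502275 / 33579562056768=0.00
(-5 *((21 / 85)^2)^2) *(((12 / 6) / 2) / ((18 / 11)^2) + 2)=-0.04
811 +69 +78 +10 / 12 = 5753 / 6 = 958.83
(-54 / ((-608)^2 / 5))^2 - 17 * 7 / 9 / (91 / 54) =-3484612321923 / 444117286912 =-7.85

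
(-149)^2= 22201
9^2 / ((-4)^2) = 81 / 16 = 5.06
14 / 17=0.82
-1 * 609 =-609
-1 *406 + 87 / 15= -2001 / 5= -400.20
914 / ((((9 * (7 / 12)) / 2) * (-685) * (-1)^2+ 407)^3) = -467968 / 1378378299689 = -0.00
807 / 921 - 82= -24905 / 307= -81.12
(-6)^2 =36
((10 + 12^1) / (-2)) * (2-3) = 11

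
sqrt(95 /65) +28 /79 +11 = sqrt(247) /13 +897 /79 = 12.56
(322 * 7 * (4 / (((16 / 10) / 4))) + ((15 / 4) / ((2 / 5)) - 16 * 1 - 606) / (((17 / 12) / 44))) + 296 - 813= 2995.59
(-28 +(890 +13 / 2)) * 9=15633 / 2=7816.50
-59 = -59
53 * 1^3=53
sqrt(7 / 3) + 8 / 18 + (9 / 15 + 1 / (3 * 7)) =344 / 315 + sqrt(21) / 3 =2.62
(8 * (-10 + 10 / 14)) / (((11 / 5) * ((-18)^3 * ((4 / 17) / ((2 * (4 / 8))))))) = 5525 / 224532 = 0.02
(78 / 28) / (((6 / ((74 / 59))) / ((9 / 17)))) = 4329 / 14042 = 0.31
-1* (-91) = 91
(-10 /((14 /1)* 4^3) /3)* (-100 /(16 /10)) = 625 /2688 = 0.23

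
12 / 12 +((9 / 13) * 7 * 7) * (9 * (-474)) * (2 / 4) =-940640 / 13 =-72356.92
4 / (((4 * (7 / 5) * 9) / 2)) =10 / 63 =0.16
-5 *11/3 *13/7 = -715/21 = -34.05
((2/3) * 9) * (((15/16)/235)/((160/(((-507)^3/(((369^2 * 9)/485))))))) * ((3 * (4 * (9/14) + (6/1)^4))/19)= -2127971149785/1345015168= -1582.12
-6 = -6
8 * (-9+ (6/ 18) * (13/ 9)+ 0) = -1840/ 27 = -68.15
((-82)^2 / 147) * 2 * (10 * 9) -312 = 388152 / 49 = 7921.47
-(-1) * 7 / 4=7 / 4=1.75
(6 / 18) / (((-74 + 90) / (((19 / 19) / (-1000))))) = -1 / 48000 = -0.00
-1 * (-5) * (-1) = -5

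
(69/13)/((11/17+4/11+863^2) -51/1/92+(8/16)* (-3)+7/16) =4748304/666275763283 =0.00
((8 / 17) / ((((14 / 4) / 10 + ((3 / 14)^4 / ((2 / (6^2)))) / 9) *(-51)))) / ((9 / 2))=-1536640 / 265450257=-0.01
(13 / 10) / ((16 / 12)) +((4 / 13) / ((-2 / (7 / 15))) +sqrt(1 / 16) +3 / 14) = 14933 / 10920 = 1.37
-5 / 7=-0.71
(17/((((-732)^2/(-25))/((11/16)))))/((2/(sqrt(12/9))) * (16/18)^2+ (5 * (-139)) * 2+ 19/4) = 56100 * sqrt(3)/249852862554731+ 6294714525/15990583203502784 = 0.00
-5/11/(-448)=5/4928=0.00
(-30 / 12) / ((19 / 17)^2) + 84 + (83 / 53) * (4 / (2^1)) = 3257611 / 38266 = 85.13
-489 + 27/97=-47406/97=-488.72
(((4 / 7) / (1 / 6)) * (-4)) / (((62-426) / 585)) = 1080 / 49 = 22.04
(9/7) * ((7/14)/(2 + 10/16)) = 12/49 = 0.24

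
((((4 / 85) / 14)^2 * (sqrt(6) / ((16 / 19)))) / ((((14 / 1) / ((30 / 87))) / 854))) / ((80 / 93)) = 0.00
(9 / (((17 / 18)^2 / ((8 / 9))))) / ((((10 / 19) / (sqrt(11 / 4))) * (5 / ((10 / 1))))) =24624 * sqrt(11) / 1445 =56.52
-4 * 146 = -584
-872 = -872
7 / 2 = 3.50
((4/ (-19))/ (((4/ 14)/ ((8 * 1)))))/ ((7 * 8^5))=-1/ 38912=-0.00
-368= -368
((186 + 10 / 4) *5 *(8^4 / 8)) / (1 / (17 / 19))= 8203520 / 19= 431764.21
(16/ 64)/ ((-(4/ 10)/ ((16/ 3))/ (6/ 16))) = -5/ 4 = -1.25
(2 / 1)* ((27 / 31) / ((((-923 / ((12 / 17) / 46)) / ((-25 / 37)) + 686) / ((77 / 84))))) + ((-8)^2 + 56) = 50056107945 / 417134171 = 120.00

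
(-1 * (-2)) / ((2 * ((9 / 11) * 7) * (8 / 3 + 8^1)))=11 / 672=0.02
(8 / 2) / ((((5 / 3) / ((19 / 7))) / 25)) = 1140 / 7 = 162.86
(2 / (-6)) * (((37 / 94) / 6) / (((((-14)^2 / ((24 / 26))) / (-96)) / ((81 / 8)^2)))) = 242757 / 239512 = 1.01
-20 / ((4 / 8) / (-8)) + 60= 380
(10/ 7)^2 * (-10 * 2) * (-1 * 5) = 10000/ 49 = 204.08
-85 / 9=-9.44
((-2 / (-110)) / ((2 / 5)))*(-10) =-5 / 11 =-0.45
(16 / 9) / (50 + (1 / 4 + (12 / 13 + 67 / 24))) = 1664 / 50511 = 0.03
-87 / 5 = -17.40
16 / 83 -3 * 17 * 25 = -105809 / 83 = -1274.81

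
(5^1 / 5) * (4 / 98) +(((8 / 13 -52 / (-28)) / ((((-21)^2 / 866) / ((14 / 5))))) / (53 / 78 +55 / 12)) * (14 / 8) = 183502 / 40229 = 4.56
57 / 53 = 1.08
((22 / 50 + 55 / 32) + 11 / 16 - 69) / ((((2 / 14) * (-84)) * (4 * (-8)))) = -17641 / 102400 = -0.17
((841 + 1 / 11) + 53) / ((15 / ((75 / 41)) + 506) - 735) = -49175 / 12144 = -4.05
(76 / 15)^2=5776 / 225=25.67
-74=-74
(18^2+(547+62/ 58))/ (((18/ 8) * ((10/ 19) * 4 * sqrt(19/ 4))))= 84.47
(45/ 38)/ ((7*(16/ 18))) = 405/ 2128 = 0.19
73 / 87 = 0.84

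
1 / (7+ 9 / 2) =0.09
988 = 988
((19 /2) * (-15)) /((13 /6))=-855 /13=-65.77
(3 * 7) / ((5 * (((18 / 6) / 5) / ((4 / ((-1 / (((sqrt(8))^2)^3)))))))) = -14336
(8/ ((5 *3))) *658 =5264/ 15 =350.93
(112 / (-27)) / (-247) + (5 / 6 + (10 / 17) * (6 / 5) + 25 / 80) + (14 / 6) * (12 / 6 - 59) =-237868327 / 1813968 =-131.13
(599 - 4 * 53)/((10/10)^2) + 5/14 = 5423/14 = 387.36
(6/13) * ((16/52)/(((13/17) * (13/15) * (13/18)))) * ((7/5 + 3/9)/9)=1632/28561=0.06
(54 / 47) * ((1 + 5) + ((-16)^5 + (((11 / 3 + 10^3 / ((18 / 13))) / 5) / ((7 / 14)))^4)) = 1240048517464276 / 151875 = 8164928510.05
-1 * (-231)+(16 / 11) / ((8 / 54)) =2649 / 11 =240.82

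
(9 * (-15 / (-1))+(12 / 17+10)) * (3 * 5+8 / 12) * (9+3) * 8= 3725408 / 17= 219141.65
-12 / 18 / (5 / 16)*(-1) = 32 / 15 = 2.13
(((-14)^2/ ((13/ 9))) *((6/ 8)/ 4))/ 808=1323/ 42016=0.03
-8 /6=-1.33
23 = 23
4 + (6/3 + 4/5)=34/5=6.80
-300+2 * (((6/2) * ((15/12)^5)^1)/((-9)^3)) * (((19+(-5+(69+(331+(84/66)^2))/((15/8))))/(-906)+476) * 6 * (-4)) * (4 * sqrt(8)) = -300+244473581875 * sqrt(2)/106556472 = 2944.64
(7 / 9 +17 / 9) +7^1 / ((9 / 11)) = 101 / 9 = 11.22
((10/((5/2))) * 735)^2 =8643600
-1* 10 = -10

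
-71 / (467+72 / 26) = -923 / 6107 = -0.15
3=3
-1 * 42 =-42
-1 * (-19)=19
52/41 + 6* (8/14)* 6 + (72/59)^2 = 23306716/999047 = 23.33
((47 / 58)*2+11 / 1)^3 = 49027896 / 24389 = 2010.25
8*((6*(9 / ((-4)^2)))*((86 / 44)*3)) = 3483 / 22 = 158.32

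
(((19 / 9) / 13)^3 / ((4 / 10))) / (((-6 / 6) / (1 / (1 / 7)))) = -240065 / 3203226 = -0.07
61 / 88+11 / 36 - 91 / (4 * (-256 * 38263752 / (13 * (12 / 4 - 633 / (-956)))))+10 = 503545146396073 / 45782086090752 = 11.00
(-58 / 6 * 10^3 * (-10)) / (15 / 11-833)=-797500 / 6861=-116.24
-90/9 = -10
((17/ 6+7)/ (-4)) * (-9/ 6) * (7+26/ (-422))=10797/ 422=25.59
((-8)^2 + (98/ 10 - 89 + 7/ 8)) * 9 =-5157/ 40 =-128.92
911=911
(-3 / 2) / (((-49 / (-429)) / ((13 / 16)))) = -16731 / 1568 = -10.67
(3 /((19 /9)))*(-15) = -405 /19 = -21.32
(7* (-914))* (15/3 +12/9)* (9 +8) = -2066554/3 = -688851.33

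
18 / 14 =9 / 7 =1.29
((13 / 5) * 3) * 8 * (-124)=-38688 / 5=-7737.60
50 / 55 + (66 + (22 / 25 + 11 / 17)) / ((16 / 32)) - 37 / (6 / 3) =1098281 / 9350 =117.46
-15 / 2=-7.50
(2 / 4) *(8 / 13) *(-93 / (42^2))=-31 / 1911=-0.02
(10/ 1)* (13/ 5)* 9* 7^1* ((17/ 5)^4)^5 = 6657211044088723791693822438/ 95367431640625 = 69805917277663.78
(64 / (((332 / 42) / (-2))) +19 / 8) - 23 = -36.82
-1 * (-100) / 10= 10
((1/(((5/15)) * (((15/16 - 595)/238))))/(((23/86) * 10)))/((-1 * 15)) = 163744/5465375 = 0.03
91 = 91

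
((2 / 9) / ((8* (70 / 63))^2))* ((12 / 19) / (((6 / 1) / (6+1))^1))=63 / 30400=0.00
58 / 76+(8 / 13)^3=83169 / 83486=1.00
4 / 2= 2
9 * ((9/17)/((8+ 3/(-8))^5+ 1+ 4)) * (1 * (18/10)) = 23887872/71804611985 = 0.00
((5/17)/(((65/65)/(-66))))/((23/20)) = -6600/391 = -16.88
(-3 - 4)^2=49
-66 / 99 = -2 / 3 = -0.67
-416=-416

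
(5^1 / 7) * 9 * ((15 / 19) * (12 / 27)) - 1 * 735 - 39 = -102642 / 133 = -771.74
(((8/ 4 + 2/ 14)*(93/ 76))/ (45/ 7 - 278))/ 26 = -1395/ 3756376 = -0.00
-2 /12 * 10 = -5 /3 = -1.67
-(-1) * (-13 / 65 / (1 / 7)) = -7 / 5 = -1.40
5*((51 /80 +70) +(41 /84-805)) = -1232909 /336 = -3669.37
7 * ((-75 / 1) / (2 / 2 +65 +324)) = -35 / 26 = -1.35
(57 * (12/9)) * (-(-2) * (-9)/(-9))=152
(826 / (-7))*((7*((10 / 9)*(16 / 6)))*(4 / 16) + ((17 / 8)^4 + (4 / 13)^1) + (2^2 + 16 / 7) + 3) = -20882516227 / 5031936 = -4150.00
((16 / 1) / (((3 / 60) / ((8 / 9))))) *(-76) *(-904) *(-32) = -625359075.56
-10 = -10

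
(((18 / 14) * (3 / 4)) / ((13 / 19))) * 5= 2565 / 364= 7.05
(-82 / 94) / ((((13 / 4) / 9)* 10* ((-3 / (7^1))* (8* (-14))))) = -123 / 24440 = -0.01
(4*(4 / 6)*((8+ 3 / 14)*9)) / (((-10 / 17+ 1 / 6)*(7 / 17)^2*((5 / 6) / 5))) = -244077840 / 14749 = -16548.77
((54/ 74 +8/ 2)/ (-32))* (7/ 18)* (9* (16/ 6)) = -1225/ 888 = -1.38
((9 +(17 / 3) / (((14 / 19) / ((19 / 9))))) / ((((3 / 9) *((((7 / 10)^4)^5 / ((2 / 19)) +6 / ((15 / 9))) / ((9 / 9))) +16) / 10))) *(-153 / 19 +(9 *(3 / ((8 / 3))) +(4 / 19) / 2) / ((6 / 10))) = 4892314625000000000000000000 / 37064564146537219769216229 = 131.99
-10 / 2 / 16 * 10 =-25 / 8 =-3.12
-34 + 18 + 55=39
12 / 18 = 2 / 3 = 0.67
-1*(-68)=68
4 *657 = 2628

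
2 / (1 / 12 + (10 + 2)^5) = 0.00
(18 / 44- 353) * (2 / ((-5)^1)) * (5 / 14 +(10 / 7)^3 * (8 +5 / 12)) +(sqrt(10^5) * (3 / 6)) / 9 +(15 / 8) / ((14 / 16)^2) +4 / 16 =50 * sqrt(10) / 9 +159094157 / 45276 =3531.44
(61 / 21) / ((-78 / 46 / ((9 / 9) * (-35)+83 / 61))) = 5244 / 91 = 57.63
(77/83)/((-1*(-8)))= 77/664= 0.12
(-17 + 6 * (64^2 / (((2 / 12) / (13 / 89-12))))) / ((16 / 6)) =-466702779 / 712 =-655481.43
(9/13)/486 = 1/702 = 0.00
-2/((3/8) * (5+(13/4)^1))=-64/99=-0.65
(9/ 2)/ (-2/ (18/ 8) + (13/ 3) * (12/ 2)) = 81/ 452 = 0.18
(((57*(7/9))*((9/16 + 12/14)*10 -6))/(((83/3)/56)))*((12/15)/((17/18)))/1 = 258552/415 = 623.02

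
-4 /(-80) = 1 /20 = 0.05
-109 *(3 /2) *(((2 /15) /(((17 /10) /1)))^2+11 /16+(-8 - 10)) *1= 78504089 /27744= 2829.59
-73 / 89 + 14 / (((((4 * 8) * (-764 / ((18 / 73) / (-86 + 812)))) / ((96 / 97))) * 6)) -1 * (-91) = 5253787205195 / 58259040796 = 90.18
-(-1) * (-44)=-44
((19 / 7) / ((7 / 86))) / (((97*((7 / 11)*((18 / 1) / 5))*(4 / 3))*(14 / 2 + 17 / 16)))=4180 / 299439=0.01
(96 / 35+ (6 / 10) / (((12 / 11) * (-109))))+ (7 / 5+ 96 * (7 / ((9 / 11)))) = 37790069 / 45780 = 825.47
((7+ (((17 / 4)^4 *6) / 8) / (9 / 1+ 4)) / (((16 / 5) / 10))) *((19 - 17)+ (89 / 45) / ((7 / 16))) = 526.18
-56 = -56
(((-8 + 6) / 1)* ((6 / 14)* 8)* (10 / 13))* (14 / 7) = -960 / 91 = -10.55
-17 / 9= -1.89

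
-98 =-98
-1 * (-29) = 29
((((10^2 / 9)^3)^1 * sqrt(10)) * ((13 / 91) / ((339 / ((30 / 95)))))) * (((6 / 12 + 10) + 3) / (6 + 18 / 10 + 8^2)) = 5000000 * sqrt(10) / 145676097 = 0.11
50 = 50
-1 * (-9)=9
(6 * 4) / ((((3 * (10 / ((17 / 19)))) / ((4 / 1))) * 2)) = 136 / 95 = 1.43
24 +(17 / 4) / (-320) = 30703 / 1280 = 23.99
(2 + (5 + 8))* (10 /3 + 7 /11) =655 /11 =59.55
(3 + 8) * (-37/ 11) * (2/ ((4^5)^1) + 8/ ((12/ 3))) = -37925/ 512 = -74.07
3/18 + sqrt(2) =1/6 + sqrt(2) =1.58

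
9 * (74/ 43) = 666/ 43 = 15.49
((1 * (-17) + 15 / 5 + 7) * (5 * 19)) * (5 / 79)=-3325 / 79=-42.09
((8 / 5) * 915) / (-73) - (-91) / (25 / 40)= 125.55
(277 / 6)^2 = 76729 / 36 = 2131.36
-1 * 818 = -818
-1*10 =-10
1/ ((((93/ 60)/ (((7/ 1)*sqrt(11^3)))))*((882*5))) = 22*sqrt(11)/ 1953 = 0.04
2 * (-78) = -156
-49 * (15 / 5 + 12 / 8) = -441 / 2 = -220.50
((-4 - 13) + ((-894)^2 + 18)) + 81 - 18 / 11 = 8792480 / 11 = 799316.36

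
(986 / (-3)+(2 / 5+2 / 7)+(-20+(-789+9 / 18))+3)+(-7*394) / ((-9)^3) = -57648473 / 51030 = -1129.70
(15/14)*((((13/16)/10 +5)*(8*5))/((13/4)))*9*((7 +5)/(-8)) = -329265/364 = -904.57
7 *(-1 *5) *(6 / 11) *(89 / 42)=-445 / 11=-40.45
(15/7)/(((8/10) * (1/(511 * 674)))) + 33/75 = 46126897/50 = 922537.94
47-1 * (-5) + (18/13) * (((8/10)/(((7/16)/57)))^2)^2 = 163409173.06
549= 549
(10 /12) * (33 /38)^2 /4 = 1815 /11552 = 0.16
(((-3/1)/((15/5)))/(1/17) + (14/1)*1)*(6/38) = -9/19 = -0.47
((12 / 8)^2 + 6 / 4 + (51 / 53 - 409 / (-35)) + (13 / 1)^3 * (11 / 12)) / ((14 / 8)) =45194804 / 38955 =1160.18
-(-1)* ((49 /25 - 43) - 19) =-60.04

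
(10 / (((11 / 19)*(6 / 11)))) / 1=95 / 3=31.67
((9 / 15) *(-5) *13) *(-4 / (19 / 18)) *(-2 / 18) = -312 / 19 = -16.42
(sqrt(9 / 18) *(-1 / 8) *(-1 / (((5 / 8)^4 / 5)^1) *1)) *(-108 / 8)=-3456 *sqrt(2) / 125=-39.10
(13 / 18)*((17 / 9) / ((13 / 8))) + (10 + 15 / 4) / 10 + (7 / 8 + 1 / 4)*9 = 1999 / 162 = 12.34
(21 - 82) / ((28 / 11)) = -671 / 28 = -23.96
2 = 2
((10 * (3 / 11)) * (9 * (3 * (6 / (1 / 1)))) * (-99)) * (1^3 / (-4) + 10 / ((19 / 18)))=-7665435 / 19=-403443.95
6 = 6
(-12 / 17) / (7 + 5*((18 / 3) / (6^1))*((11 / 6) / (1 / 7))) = -72 / 7259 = -0.01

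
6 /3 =2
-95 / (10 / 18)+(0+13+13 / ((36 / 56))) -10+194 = 416 / 9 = 46.22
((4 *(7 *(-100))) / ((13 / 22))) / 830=-6160 / 1079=-5.71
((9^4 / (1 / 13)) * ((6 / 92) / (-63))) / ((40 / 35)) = -28431 / 368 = -77.26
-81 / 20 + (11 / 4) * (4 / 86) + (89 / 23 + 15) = 295661 / 19780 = 14.95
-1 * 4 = -4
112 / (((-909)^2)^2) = 112 / 682740290961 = 0.00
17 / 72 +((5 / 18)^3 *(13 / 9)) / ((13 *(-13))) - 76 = -6462145 / 85293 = -75.76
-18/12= -3/2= -1.50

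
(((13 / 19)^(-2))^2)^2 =16983563041 / 815730721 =20.82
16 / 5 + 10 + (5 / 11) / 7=5107 / 385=13.26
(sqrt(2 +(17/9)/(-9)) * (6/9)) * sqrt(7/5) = 2 * sqrt(203)/27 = 1.06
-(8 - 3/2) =-13/2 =-6.50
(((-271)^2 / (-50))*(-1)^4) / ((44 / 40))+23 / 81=-5947456 / 4455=-1335.01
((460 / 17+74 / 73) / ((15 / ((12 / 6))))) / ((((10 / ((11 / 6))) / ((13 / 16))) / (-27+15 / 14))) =-301400957 / 20848800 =-14.46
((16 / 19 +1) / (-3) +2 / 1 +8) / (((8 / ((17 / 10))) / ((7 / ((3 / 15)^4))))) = 7958125 / 912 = 8726.01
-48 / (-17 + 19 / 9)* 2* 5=2160 / 67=32.24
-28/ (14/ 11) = -22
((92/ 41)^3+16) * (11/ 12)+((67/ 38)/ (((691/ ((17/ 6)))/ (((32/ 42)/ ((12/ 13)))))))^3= 26349870187968203583963955/ 1053008623142072605811061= 25.02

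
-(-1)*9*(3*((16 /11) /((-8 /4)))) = -216 /11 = -19.64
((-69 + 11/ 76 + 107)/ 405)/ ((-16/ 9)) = -2899/ 54720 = -0.05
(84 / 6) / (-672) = -1 / 48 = -0.02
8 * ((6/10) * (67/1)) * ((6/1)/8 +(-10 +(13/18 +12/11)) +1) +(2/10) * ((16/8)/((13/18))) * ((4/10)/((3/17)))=-22188326/10725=-2068.84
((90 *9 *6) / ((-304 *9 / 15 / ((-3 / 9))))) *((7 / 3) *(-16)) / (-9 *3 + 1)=12.75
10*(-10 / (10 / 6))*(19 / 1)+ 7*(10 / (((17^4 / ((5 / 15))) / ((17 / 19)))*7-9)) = -1117358425 / 980139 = -1140.00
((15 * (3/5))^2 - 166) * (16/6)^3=-43520/27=-1611.85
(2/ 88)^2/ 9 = 1/ 17424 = 0.00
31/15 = 2.07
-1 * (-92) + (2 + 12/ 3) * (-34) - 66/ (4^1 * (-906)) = -67637/ 604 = -111.98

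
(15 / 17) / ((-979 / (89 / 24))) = -5 / 1496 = -0.00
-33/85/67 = -33/5695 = -0.01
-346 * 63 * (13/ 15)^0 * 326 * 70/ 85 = -99486072/ 17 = -5852121.88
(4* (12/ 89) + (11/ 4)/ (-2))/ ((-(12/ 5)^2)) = 14875/ 102528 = 0.15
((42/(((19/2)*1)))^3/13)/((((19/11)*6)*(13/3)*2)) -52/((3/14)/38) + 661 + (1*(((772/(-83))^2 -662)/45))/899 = -52543275390058408531/6138036952809255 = -8560.27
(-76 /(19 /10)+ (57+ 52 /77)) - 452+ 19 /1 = -415.32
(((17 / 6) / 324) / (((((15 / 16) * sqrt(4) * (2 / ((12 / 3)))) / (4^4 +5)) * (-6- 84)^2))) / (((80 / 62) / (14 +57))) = 1085093 / 65610000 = 0.02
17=17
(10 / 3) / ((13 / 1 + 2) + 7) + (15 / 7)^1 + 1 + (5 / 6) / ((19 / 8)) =3.65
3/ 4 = 0.75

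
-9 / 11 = -0.82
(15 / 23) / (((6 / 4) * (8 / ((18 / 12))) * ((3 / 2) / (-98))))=-245 / 46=-5.33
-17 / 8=-2.12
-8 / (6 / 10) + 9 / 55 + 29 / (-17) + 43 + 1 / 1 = 81694 / 2805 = 29.12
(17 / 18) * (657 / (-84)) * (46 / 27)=-28543 / 2268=-12.59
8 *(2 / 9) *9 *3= 48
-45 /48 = -15 /16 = -0.94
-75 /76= -0.99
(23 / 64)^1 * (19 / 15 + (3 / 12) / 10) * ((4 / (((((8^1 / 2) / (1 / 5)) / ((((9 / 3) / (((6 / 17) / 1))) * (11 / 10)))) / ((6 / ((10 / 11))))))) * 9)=13199769 / 256000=51.56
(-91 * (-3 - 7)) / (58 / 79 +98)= 553 / 60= 9.22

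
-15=-15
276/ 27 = 92/ 9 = 10.22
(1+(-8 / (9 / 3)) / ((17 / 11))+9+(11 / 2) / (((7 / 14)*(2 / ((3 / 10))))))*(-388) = -981931 / 255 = -3850.71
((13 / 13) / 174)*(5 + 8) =13 / 174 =0.07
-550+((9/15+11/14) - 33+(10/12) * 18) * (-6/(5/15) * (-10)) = -24784/7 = -3540.57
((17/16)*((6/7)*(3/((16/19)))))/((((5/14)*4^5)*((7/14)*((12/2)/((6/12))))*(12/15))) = 0.00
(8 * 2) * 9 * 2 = 288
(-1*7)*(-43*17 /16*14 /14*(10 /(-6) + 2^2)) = 35819 /48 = 746.23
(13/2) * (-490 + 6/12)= -12727/4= -3181.75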